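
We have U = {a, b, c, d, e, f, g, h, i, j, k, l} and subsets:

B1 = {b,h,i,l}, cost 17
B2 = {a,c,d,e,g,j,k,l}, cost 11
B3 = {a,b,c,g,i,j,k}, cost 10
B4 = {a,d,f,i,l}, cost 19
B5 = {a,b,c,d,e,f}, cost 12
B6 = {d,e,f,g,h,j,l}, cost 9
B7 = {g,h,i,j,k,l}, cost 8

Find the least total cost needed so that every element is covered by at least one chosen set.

19

B3, B6 cover every element at cost 10 + 9 = 19.
Any cover uses at least 2 sets; among all covering selections none totals below 19.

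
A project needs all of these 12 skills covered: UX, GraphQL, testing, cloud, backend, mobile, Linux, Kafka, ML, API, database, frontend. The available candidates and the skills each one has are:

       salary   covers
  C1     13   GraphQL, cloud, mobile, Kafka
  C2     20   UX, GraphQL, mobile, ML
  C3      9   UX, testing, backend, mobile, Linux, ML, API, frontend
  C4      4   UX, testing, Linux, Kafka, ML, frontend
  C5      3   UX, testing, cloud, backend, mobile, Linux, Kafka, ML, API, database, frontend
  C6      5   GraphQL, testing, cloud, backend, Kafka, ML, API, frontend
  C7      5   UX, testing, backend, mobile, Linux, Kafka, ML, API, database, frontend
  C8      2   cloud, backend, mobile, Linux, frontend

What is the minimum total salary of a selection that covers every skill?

8

C5, C6 cover every skill at salary 3 + 5 = 8.
Any cover uses at least 2 candidates; among all covering selections none totals below 8.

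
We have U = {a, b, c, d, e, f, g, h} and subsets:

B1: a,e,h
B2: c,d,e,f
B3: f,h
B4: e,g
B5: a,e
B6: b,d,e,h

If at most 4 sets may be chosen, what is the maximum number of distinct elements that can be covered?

Choosing B1, B2, B4, B6 covers {a, b, c, d, e, f, g, h} — 8 elements.
That is all 8 elements.

8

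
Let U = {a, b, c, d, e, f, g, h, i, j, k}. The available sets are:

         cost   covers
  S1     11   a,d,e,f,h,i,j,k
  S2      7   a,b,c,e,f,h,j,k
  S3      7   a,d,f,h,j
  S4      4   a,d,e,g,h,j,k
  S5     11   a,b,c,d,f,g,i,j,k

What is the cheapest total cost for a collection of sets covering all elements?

S4, S5 cover every element at cost 4 + 11 = 15.
Any cover uses at least 2 sets; among all covering selections none totals below 15.
Greedy by coverage-per-cost would pick S4, S2, S1 for 22 — worse than the optimum 15.

15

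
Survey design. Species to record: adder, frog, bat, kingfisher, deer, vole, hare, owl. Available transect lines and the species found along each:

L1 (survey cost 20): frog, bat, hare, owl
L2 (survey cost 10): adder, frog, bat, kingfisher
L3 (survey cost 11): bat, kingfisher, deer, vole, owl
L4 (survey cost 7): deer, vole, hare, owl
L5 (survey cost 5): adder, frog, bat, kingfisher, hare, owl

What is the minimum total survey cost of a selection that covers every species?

12

L4, L5 cover every species at survey cost 7 + 5 = 12.
Any cover uses at least 2 transects; among all covering selections none totals below 12.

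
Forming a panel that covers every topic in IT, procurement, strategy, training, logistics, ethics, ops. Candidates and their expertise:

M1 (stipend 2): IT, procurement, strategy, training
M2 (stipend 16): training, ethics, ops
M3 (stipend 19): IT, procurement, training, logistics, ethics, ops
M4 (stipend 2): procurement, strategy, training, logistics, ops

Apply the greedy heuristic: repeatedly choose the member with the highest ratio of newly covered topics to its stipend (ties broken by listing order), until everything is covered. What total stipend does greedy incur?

20

Pick 1: M4 adds 5 new (procurement, strategy, training, logistics, ops) at stipend 2 (ratio 5/2).
Pick 2: M1 adds 1 new (IT) at stipend 2 (ratio 1/2).
Pick 3: M2 adds 1 new (ethics) at stipend 16 (ratio 1/16).
Greedy total stipend: 2 + 2 + 16 = 20.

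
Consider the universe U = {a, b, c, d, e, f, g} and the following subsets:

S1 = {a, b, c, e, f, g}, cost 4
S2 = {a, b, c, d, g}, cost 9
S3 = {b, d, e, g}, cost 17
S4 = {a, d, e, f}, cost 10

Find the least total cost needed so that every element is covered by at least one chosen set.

S1, S2 cover every element at cost 4 + 9 = 13.
Any cover uses at least 2 sets; among all covering selections none totals below 13.

13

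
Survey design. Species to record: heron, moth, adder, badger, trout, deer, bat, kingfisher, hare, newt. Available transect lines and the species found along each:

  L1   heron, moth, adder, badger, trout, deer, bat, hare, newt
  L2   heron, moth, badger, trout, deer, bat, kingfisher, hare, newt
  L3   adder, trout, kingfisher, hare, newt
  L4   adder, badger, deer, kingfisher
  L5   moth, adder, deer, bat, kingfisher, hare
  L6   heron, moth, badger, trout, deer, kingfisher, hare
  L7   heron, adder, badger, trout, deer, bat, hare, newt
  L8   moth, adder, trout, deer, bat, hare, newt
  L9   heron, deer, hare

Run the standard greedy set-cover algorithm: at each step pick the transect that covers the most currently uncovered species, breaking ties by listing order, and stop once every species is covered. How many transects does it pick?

Pick 1: L1 covers 9 new species (heron, moth, adder, badger, trout, deer, bat, hare, newt).
Pick 2: L2 covers 1 new species (kingfisher).
Greedy uses 2 transects.

2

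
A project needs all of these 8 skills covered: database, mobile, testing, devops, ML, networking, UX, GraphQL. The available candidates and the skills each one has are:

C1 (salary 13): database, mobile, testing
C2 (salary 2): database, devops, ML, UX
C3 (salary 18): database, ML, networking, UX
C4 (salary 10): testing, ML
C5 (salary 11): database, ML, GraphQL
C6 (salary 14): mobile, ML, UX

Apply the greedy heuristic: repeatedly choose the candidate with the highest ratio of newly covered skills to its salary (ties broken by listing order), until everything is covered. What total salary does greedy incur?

Pick 1: C2 adds 4 new (database, devops, ML, UX) at salary 2 (ratio 4/2).
Pick 2: C1 adds 2 new (mobile, testing) at salary 13 (ratio 2/13).
Pick 3: C5 adds 1 new (GraphQL) at salary 11 (ratio 1/11).
Pick 4: C3 adds 1 new (networking) at salary 18 (ratio 1/18).
Greedy total salary: 2 + 13 + 11 + 18 = 44.

44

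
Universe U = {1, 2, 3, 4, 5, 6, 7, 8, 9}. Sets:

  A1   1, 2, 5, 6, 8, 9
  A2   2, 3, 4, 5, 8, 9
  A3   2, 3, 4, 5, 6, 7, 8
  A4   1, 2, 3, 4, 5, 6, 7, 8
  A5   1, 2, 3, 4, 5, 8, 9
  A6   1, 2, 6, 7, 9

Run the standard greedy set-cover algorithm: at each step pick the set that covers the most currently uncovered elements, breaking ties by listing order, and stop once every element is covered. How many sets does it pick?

2

Pick 1: A4 covers 8 new elements (1, 2, 3, 4, 5, 6, 7, 8).
Pick 2: A1 covers 1 new elements (9).
Greedy uses 2 sets.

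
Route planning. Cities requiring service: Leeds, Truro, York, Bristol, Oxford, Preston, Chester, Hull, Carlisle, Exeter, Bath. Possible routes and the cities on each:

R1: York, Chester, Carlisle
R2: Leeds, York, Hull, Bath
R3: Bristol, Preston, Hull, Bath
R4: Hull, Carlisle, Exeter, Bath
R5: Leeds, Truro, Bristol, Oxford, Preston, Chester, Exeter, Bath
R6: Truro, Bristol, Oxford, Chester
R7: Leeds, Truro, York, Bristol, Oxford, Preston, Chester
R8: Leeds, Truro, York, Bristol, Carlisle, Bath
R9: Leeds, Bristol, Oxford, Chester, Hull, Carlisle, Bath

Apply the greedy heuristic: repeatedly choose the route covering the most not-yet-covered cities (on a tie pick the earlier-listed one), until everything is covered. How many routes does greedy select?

Pick 1: R5 covers 8 new cities (Leeds, Truro, Bristol, Oxford, Preston, Chester, Exeter, Bath).
Pick 2: R1 covers 2 new cities (York, Carlisle).
Pick 3: R2 covers 1 new cities (Hull).
Greedy uses 3 routes. (The true minimum is 2.)

3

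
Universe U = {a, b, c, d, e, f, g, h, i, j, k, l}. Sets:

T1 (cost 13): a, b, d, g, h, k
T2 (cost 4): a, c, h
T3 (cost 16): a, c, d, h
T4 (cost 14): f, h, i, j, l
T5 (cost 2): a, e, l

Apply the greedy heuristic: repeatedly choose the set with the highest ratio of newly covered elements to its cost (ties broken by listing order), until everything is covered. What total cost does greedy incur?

Pick 1: T5 adds 3 new (a, e, l) at cost 2 (ratio 3/2).
Pick 2: T2 adds 2 new (c, h) at cost 4 (ratio 2/4).
Pick 3: T1 adds 4 new (b, d, g, k) at cost 13 (ratio 4/13).
Pick 4: T4 adds 3 new (f, i, j) at cost 14 (ratio 3/14).
Greedy total cost: 2 + 4 + 13 + 14 = 33.

33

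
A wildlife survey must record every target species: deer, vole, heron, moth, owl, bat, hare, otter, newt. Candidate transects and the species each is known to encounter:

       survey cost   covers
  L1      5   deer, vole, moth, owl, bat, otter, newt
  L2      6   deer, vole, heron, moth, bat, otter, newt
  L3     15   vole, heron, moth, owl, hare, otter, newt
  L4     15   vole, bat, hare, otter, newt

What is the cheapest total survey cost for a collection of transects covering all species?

L1, L3 cover every species at survey cost 5 + 15 = 20.
Any cover uses at least 2 transects; among all covering selections none totals below 20.
Greedy by coverage-per-survey cost would pick L1, L2, L3 for 26 — worse than the optimum 20.

20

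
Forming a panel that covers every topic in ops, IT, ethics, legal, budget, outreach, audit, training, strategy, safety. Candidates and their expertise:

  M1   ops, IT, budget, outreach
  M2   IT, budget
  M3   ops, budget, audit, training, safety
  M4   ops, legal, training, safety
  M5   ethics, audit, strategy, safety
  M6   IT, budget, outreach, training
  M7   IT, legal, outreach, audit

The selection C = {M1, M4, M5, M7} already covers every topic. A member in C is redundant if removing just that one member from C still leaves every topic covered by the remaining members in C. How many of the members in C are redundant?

Drop M1: budget uncovered — not redundant.
Drop M4: training uncovered — not redundant.
Drop M5: ethics, strategy uncovered — not redundant.
Drop M7: the rest still cover every topic — redundant.
1 redundant: M7.

1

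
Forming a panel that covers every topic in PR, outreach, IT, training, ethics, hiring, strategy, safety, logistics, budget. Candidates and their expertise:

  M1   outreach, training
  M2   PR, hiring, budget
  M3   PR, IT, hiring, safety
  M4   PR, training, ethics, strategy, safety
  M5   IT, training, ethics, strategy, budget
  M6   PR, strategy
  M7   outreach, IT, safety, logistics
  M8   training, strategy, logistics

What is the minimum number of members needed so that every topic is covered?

M2, M4, M7 together cover {PR, outreach, IT, training, ethics, hiring, strategy, safety, logistics, budget} — every topic.
No 2 of the 8 members cover everything (all 28 pairs fall short), so 3 is minimum.

3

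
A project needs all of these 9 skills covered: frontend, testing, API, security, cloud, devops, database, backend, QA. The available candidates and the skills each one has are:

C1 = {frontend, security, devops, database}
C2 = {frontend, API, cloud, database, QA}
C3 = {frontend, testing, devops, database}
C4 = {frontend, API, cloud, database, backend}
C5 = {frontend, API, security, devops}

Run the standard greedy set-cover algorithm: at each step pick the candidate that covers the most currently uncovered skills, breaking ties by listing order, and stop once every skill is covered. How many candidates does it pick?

Pick 1: C2 covers 5 new skills (frontend, API, cloud, database, QA).
Pick 2: C1 covers 2 new skills (security, devops).
Pick 3: C3 covers 1 new skills (testing).
Pick 4: C4 covers 1 new skills (backend).
Greedy uses 4 candidates.

4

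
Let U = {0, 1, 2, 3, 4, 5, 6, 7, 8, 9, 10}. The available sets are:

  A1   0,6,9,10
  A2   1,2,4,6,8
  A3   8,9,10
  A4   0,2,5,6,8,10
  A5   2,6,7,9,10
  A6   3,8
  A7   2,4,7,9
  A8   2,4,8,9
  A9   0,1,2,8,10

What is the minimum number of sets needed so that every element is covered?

4

A2, A4, A5, A6 together cover {0, 1, 2, 3, 4, 5, 6, 7, 8, 9, 10} — every element.
No 3 of the 9 sets cover everything (all 84 triples fall short), so 4 is minimum.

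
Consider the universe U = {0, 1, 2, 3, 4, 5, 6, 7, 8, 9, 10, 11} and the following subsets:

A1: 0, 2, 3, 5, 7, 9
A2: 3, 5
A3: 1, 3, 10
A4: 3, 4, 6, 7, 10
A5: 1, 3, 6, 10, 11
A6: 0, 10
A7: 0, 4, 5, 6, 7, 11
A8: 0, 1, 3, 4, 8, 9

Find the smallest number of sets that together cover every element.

3

A1, A5, A8 together cover {0, 1, 2, 3, 4, 5, 6, 7, 8, 9, 10, 11} — every element.
No 2 of the 8 sets cover everything (all 28 pairs fall short), so 3 is minimum.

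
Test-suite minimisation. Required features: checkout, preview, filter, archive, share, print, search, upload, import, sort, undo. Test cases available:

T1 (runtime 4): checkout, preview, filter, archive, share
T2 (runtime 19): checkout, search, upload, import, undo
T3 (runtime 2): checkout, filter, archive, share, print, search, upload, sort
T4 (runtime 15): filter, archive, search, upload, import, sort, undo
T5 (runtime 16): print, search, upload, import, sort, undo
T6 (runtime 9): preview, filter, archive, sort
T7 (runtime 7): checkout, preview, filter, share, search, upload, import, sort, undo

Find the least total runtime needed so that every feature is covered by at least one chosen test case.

T3, T7 cover every feature at runtime 2 + 7 = 9.
Any cover uses at least 2 test cases; among all covering selections none totals below 9.

9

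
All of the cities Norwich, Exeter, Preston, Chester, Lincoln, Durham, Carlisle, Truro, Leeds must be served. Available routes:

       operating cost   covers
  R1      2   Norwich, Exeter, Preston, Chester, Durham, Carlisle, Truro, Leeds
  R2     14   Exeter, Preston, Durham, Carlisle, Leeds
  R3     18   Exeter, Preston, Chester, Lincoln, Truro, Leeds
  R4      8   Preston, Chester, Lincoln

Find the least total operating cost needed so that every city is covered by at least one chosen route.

10

R1, R4 cover every city at operating cost 2 + 8 = 10.
Any cover uses at least 2 routes; among all covering selections none totals below 10.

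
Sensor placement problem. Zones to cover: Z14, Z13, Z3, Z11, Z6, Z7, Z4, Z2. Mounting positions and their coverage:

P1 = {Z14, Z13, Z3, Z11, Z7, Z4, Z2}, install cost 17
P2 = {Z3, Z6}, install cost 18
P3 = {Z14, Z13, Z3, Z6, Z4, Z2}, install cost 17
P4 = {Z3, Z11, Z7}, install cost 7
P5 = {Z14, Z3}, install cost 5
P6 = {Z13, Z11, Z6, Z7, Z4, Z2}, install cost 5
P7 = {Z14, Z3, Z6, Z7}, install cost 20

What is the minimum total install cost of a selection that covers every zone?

10

P5, P6 cover every zone at install cost 5 + 5 = 10.
Any cover uses at least 2 sensor positions; among all covering selections none totals below 10.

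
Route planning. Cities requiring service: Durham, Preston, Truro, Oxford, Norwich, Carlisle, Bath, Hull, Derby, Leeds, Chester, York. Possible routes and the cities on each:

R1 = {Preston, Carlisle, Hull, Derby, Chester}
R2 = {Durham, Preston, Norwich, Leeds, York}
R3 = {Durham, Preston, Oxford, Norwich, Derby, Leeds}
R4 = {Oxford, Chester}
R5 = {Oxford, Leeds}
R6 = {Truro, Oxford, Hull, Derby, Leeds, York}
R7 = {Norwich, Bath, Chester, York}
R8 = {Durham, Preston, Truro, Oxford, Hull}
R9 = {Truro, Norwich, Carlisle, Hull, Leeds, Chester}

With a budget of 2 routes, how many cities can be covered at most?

Choosing R3, R9 covers {Durham, Preston, Truro, Oxford, Norwich, Carlisle, Hull, Derby, Leeds, Chester} — 10 cities.
No choice of 2 routes does better; here Bath, York are left uncovered.

10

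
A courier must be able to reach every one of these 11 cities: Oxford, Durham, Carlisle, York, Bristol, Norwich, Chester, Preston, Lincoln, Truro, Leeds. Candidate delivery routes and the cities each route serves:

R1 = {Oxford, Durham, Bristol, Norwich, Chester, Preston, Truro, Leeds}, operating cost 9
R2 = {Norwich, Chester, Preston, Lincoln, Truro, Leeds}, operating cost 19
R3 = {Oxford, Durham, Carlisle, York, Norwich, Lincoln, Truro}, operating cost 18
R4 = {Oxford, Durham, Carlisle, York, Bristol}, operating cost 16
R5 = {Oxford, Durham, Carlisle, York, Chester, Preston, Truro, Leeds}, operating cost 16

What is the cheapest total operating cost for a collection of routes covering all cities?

R1, R3 cover every city at operating cost 9 + 18 = 27.
Any cover uses at least 2 routes; among all covering selections none totals below 27.

27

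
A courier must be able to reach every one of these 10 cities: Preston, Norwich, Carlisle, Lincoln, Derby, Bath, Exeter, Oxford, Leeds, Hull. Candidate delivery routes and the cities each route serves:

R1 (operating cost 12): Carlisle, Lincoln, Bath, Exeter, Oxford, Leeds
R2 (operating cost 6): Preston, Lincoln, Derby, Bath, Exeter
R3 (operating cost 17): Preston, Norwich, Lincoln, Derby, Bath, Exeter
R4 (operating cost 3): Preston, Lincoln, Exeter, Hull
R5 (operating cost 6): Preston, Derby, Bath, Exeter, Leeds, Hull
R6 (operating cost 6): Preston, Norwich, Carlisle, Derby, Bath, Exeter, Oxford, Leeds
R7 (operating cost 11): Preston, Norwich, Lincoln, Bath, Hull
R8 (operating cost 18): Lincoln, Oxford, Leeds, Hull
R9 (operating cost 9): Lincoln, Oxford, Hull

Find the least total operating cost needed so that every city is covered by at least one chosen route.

9

R4, R6 cover every city at operating cost 3 + 6 = 9.
Any cover uses at least 2 routes; among all covering selections none totals below 9.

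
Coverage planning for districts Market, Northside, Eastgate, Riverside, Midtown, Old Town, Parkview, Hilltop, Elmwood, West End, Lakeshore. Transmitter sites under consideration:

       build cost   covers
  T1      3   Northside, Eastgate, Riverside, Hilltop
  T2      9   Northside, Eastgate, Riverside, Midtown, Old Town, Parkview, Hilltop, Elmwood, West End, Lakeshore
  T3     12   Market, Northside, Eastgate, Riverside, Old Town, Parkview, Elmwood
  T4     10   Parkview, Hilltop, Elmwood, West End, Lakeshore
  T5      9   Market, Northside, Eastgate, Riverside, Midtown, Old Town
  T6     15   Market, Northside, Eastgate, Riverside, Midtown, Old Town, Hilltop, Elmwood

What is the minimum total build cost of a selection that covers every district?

T2, T5 cover every district at build cost 9 + 9 = 18.
Any cover uses at least 2 transmitter sites; among all covering selections none totals below 18.
Greedy by coverage-per-build cost would pick T1, T2, T5 for 21 — worse than the optimum 18.

18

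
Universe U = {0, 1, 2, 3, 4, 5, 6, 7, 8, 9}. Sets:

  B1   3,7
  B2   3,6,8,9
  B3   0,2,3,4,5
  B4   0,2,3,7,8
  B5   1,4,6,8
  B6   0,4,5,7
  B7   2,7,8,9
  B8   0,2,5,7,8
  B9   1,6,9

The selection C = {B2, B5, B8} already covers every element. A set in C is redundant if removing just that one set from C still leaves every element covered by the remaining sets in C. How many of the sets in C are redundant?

Drop B2: 3, 9 uncovered — not redundant.
Drop B5: 1, 4 uncovered — not redundant.
Drop B8: 0, 2, 5, 7 uncovered — not redundant.
None of the sets in C is redundant.

0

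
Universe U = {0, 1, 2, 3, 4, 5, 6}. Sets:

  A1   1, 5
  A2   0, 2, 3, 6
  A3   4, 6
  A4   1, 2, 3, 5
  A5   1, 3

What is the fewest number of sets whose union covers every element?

A1, A2, A3 together cover {0, 1, 2, 3, 4, 5, 6} — every element.
No 2 of the 5 sets cover everything (all 10 pairs fall short), so 3 is minimum.

3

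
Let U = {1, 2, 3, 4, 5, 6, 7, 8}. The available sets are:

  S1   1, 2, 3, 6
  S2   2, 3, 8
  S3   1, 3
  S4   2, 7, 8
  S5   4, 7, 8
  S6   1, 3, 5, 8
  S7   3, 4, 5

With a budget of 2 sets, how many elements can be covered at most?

Choosing S1, S5 covers {1, 2, 3, 4, 6, 7, 8} — 7 elements.
No choice of 2 sets does better; here 5 is left uncovered.

7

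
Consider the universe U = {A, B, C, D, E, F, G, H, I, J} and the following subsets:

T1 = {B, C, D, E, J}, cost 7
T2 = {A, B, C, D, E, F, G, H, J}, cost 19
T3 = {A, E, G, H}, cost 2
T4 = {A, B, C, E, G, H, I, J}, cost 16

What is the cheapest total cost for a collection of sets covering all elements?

35

T2, T4 cover every element at cost 19 + 16 = 35.
Any cover uses at least 2 sets; among all covering selections none totals below 35.
Greedy by coverage-per-cost would pick T3, T1, T4, T2 for 44 — worse than the optimum 35.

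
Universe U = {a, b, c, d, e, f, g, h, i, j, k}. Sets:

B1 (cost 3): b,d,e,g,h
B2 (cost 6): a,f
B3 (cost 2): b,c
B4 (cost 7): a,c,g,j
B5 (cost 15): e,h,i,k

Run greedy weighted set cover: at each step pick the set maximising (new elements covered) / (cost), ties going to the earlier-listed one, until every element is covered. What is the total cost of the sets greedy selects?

Pick 1: B1 adds 5 new (b, d, e, g, h) at cost 3 (ratio 5/3).
Pick 2: B3 adds 1 new (c) at cost 2 (ratio 1/2).
Pick 3: B2 adds 2 new (a, f) at cost 6 (ratio 2/6).
Pick 4: B4 adds 1 new (j) at cost 7 (ratio 1/7).
Pick 5: B5 adds 2 new (i, k) at cost 15 (ratio 2/15).
Greedy total cost: 3 + 2 + 6 + 7 + 15 = 33. (The true optimum is 31, so greedy overshoots here.)

33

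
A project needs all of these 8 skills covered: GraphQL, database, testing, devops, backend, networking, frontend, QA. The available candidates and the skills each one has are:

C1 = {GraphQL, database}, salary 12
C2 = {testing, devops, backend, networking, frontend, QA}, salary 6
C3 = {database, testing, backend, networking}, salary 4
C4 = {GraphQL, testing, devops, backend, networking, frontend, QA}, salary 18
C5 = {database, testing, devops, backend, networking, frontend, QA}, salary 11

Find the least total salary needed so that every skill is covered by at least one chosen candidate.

18

C1, C2 cover every skill at salary 12 + 6 = 18.
Any cover uses at least 2 candidates; among all covering selections none totals below 18.
Greedy by coverage-per-salary would pick C2, C3, C1 for 22 — worse than the optimum 18.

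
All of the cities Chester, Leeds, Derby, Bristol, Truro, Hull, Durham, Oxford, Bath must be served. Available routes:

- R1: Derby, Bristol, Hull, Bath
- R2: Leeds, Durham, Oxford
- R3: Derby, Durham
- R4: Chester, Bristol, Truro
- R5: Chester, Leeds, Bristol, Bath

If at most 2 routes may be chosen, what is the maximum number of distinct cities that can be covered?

Choosing R1, R2 covers {Leeds, Derby, Bristol, Hull, Durham, Oxford, Bath} — 7 cities.
No choice of 2 routes does better; here Chester, Truro are left uncovered.

7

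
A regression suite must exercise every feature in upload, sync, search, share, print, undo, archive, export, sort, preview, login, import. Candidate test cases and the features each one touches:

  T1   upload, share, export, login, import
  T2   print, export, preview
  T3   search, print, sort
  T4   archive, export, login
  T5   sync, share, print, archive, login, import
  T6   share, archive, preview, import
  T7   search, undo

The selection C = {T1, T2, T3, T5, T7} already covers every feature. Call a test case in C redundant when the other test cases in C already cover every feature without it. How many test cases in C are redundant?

Drop T1: upload uncovered — not redundant.
Drop T2: preview uncovered — not redundant.
Drop T3: sort uncovered — not redundant.
Drop T5: sync, archive uncovered — not redundant.
Drop T7: undo uncovered — not redundant.
None of the test cases in C is redundant.

0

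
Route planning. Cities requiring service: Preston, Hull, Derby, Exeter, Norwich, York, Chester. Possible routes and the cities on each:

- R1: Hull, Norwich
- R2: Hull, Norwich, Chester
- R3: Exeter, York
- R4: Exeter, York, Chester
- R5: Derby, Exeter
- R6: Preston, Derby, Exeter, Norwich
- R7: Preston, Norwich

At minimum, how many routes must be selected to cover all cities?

R1, R4, R6 together cover {Preston, Hull, Derby, Exeter, Norwich, York, Chester} — every city.
No 2 of the 7 routes cover everything (all 21 pairs fall short), so 3 is minimum.

3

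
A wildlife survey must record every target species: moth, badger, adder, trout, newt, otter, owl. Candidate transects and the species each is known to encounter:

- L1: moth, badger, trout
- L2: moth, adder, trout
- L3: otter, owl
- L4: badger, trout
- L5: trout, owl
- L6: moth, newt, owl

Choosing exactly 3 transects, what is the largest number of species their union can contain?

Choosing L1, L2, L3 covers {moth, badger, adder, trout, otter, owl} — 6 species.
No choice of 3 transects does better; here newt is left uncovered.

6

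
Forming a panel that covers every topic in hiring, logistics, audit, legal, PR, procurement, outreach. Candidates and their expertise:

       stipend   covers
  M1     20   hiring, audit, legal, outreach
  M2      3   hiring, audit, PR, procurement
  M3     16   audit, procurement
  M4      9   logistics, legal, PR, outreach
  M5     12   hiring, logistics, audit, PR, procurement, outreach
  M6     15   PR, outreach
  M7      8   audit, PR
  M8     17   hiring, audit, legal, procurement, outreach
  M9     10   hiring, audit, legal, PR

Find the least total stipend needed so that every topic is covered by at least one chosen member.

12

M2, M4 cover every topic at stipend 3 + 9 = 12.
Any cover uses at least 2 members; among all covering selections none totals below 12.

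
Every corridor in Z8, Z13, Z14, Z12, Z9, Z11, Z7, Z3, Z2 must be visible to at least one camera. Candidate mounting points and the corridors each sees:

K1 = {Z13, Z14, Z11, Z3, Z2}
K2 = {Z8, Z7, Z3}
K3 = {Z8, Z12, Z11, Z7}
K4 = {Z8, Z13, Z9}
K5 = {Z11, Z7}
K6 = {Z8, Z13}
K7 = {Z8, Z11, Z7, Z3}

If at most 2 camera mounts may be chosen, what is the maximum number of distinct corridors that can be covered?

Choosing K1, K3 covers {Z8, Z13, Z14, Z12, Z11, Z7, Z3, Z2} — 8 corridors.
No choice of 2 camera mounts does better; here Z9 is left uncovered.

8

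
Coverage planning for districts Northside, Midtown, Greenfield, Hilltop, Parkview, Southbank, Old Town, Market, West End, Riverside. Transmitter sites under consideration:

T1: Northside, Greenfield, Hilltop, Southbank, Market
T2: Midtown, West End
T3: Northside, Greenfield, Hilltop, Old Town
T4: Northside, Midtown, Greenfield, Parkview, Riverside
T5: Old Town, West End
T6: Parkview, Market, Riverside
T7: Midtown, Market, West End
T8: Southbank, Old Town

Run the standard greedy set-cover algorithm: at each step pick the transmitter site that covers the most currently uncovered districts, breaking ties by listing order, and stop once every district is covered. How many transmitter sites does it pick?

Pick 1: T1 covers 5 new districts (Northside, Greenfield, Hilltop, Southbank, Market).
Pick 2: T4 covers 3 new districts (Midtown, Parkview, Riverside).
Pick 3: T5 covers 2 new districts (Old Town, West End).
Greedy uses 3 transmitter sites.

3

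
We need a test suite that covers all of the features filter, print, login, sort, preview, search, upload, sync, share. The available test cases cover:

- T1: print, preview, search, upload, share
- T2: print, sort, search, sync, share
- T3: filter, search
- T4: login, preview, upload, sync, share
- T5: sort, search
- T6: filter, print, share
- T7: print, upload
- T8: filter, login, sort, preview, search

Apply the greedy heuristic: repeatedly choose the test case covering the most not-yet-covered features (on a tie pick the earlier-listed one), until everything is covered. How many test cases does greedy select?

Pick 1: T1 covers 5 new features (print, preview, search, upload, share).
Pick 2: T8 covers 3 new features (filter, login, sort).
Pick 3: T2 covers 1 new features (sync).
Greedy uses 3 test cases.

3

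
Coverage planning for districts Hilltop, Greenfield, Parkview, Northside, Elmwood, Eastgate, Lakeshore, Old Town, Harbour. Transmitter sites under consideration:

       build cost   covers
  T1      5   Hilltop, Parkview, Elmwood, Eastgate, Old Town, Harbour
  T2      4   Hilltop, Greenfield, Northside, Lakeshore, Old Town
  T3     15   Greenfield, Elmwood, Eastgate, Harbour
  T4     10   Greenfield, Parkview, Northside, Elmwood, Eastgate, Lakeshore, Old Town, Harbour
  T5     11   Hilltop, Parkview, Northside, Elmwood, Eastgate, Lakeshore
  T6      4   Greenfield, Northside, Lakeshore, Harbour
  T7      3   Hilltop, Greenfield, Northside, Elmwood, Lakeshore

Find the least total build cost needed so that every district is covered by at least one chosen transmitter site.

8

T1, T7 cover every district at build cost 5 + 3 = 8.
Any cover uses at least 2 transmitter sites; among all covering selections none totals below 8.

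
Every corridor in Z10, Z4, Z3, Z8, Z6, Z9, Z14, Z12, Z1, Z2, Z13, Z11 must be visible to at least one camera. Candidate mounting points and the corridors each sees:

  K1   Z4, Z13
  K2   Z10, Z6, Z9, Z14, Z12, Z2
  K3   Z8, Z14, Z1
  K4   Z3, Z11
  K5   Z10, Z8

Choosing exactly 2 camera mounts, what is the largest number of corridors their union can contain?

8

Choosing K1, K2 covers {Z10, Z4, Z6, Z9, Z14, Z12, Z2, Z13} — 8 corridors.
No choice of 2 camera mounts does better; here Z3, Z8, Z1, Z11 are left uncovered.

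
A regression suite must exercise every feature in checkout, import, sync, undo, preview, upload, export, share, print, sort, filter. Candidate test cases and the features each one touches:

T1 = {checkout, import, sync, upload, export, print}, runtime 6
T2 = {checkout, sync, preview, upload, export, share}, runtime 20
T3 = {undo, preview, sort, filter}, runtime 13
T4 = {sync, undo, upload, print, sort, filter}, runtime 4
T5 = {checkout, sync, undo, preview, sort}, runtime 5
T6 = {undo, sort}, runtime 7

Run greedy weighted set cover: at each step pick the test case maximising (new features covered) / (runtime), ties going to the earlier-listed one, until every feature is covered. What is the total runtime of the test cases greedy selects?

Pick 1: T4 adds 6 new (sync, undo, upload, print, sort, filter) at runtime 4 (ratio 6/4).
Pick 2: T1 adds 3 new (checkout, import, export) at runtime 6 (ratio 3/6).
Pick 3: T5 adds 1 new (preview) at runtime 5 (ratio 1/5).
Pick 4: T2 adds 1 new (share) at runtime 20 (ratio 1/20).
Greedy total runtime: 4 + 6 + 5 + 20 = 35. (The true optimum is 30, so greedy overshoots here.)

35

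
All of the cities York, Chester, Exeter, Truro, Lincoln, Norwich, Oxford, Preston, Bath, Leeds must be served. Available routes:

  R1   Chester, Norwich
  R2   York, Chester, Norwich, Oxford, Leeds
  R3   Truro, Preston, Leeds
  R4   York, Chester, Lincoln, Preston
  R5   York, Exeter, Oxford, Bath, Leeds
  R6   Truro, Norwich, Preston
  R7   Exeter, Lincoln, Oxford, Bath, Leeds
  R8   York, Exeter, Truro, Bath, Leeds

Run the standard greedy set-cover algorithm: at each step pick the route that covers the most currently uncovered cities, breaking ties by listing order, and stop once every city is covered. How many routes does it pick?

Pick 1: R2 covers 5 new cities (York, Chester, Norwich, Oxford, Leeds).
Pick 2: R7 covers 3 new cities (Exeter, Lincoln, Bath).
Pick 3: R3 covers 2 new cities (Truro, Preston).
Greedy uses 3 routes.

3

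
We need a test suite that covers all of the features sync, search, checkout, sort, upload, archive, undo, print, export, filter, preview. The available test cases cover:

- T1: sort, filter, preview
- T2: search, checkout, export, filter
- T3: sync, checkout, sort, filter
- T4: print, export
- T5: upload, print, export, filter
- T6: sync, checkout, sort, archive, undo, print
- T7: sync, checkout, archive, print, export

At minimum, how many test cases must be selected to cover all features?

T1, T2, T5, T6 together cover {sync, search, checkout, sort, upload, archive, undo, print, export, filter, preview} — every feature.
No 3 of the 7 test cases cover everything (all 35 triples fall short), so 4 is minimum.

4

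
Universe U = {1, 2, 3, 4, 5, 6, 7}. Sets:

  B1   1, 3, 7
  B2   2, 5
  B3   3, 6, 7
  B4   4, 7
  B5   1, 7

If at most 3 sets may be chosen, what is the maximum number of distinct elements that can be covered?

6

Choosing B1, B2, B3 covers {1, 2, 3, 5, 6, 7} — 6 elements.
No choice of 3 sets does better; here 4 is left uncovered.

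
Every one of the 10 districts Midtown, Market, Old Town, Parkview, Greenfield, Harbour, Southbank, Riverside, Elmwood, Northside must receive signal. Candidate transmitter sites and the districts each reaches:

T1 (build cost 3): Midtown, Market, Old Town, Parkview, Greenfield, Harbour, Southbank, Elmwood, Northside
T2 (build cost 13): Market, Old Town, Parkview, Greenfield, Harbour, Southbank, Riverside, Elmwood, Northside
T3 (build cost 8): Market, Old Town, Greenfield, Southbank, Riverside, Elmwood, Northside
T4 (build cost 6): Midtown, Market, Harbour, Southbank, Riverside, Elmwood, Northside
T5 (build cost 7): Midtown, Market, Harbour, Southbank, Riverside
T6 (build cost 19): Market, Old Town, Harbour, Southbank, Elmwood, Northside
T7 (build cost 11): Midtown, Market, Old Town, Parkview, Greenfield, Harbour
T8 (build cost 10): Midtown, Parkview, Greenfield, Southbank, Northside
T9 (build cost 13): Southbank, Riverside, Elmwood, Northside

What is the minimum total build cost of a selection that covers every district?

9

T1, T4 cover every district at build cost 3 + 6 = 9.
Any cover uses at least 2 transmitter sites; among all covering selections none totals below 9.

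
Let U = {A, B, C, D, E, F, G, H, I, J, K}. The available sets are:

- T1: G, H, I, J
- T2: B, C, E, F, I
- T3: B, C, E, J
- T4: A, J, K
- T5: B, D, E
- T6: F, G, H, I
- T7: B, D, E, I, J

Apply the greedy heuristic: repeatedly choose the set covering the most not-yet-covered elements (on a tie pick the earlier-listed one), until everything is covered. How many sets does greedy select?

Pick 1: T2 covers 5 new elements (B, C, E, F, I).
Pick 2: T1 covers 3 new elements (G, H, J).
Pick 3: T4 covers 2 new elements (A, K).
Pick 4: T5 covers 1 new elements (D).
Greedy uses 4 sets.

4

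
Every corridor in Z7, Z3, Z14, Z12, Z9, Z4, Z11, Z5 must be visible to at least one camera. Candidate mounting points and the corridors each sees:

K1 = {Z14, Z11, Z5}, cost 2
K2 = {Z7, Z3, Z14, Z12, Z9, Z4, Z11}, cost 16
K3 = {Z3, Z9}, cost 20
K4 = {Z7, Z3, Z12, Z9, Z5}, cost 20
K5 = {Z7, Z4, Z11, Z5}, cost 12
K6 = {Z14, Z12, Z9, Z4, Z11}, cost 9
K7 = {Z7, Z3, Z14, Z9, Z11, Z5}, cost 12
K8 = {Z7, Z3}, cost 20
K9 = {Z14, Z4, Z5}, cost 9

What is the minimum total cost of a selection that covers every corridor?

18

K1, K2 cover every corridor at cost 2 + 16 = 18.
Any cover uses at least 2 camera mounts; among all covering selections none totals below 18.
Greedy by coverage-per-cost would pick K1, K6, K7 for 23 — worse than the optimum 18.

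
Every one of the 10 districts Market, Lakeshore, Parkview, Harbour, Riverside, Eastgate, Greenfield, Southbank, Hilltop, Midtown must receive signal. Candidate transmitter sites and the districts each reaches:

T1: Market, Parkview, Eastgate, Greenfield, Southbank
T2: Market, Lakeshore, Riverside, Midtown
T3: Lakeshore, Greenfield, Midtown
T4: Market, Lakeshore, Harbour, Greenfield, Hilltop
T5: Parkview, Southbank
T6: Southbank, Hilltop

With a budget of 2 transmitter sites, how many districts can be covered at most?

Choosing T1, T2 covers {Market, Lakeshore, Parkview, Riverside, Eastgate, Greenfield, Southbank, Midtown} — 8 districts.
No choice of 2 transmitter sites does better; here Harbour, Hilltop are left uncovered.

8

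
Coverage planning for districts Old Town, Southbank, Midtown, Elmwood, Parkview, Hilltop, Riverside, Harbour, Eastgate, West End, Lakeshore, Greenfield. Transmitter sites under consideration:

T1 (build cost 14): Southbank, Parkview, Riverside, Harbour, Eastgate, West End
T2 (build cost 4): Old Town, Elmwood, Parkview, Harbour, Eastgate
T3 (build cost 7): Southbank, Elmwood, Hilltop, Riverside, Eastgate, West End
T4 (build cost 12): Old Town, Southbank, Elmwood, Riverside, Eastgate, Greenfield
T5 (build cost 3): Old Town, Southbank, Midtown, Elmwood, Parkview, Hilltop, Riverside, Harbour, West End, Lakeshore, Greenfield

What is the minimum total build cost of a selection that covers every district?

T2, T5 cover every district at build cost 4 + 3 = 7.
Any cover uses at least 2 transmitter sites; among all covering selections none totals below 7.

7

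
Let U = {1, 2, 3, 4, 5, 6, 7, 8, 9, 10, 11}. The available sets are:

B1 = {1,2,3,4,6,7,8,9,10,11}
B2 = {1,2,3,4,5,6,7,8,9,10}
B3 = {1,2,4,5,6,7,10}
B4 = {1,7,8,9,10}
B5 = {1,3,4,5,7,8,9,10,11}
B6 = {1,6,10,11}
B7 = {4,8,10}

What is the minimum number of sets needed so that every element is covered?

B1, B2 together cover {1, 2, 3, 4, 5, 6, 7, 8, 9, 10, 11} — every element.
No single set contains all 11 elements, so 2 is optimal.

2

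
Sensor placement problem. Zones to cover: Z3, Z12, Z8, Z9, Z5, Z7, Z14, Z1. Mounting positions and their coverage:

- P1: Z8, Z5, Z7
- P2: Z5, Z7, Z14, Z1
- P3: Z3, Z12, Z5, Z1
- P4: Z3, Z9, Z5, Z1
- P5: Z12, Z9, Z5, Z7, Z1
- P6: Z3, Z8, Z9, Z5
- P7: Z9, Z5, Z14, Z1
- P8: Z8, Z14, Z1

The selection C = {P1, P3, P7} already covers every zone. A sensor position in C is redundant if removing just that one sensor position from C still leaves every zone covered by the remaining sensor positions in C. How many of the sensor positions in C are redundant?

0

Drop P1: Z8, Z7 uncovered — not redundant.
Drop P3: Z3, Z12 uncovered — not redundant.
Drop P7: Z9, Z14 uncovered — not redundant.
None of the sensor positions in C is redundant.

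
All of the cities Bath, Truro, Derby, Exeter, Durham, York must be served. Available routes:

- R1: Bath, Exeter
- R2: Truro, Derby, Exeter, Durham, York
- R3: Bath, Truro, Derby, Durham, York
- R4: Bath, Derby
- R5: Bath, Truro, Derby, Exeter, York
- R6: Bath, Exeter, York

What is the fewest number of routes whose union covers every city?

2

R1, R2 together cover {Bath, Truro, Derby, Exeter, Durham, York} — every city.
No single route contains all 6 cities, so 2 is optimal.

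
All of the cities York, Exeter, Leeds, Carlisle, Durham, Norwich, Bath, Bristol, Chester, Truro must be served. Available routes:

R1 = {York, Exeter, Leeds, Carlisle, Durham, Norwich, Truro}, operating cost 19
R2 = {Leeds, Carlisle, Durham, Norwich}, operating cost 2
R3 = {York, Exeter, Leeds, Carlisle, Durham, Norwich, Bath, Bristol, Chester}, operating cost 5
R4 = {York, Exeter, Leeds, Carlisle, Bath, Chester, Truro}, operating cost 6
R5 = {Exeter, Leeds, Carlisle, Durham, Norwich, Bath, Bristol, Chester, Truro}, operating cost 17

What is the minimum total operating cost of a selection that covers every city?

R3, R4 cover every city at operating cost 5 + 6 = 11.
Any cover uses at least 2 routes; among all covering selections none totals below 11.
Greedy by coverage-per-operating cost would pick R2, R3, R4 for 13 — worse than the optimum 11.

11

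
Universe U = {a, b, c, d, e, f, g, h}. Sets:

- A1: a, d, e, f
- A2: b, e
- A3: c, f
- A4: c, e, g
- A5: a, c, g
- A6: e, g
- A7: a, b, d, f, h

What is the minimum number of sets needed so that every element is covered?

A4, A7 together cover {a, b, c, d, e, f, g, h} — every element.
No single set contains all 8 elements, so 2 is optimal.

2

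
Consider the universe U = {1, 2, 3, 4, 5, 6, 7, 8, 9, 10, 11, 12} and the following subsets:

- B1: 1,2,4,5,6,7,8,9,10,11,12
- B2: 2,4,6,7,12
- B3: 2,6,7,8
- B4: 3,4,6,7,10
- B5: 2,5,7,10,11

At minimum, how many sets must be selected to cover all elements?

B1, B4 together cover {1, 2, 3, 4, 5, 6, 7, 8, 9, 10, 11, 12} — every element.
No single set contains all 12 elements, so 2 is optimal.

2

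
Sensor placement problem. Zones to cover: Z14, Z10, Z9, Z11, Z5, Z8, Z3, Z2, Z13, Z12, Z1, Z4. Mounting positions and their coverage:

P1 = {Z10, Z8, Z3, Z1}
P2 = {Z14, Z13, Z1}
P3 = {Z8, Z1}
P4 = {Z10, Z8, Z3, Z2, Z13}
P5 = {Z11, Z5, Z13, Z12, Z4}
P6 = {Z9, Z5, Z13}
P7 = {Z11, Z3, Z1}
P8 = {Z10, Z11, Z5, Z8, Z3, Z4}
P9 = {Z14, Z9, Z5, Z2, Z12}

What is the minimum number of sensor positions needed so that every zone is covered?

3

P1, P5, P9 together cover {Z14, Z10, Z9, Z11, Z5, Z8, Z3, Z2, Z13, Z12, Z1, Z4} — every zone.
No 2 of the 9 sensor positions cover everything (all 36 pairs fall short), so 3 is minimum.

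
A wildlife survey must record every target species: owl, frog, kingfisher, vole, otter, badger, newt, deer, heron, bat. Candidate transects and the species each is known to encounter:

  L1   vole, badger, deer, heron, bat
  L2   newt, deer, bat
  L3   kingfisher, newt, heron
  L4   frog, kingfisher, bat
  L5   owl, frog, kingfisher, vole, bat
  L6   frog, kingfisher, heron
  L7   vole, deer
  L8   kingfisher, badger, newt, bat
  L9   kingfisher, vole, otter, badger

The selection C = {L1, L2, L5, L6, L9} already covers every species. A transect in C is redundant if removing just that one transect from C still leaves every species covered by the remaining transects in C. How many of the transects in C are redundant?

Drop L1: the rest still cover every species — redundant.
Drop L2: newt uncovered — not redundant.
Drop L5: owl uncovered — not redundant.
Drop L6: the rest still cover every species — redundant.
Drop L9: otter uncovered — not redundant.
2 redundant: L1, L6.

2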